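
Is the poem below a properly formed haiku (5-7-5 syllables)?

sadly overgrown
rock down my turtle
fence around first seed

Line 1: "sadly overgrown": 2+3 = 5 ✓
Line 2: "rock down my turtle": 1+1+1+2 = 5 (expected 7)
Line 3: "fence around first seed": 1+2+1+1 = 5 ✓

No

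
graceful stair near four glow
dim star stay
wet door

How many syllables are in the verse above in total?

Line 1: graceful (2), stair (1), near (1), four (1), glow (1) → 6
Line 2: dim (1), star (1), stay (1) → 3
Line 3: wet (1), door (1) → 2
Total: 6 + 3 + 2 = 11

11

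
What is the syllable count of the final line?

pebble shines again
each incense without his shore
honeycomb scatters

The final line: "honeycomb scatters": 3+2 = 5

5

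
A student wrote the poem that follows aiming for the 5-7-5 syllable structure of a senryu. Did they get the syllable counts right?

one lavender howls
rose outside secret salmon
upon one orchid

Yes

Line 1: "one lavender howls": 1+3+1 = 5 ✓
Line 2: "rose outside secret salmon": 1+2+2+2 = 7 ✓
Line 3: "upon one orchid": 2+1+2 = 5 ✓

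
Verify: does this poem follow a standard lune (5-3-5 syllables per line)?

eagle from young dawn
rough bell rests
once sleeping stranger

Line 1: eagle(2) + from(1) + young(1) + dawn(1) = 5 ✓
Line 2: rough(1) + bell(1) + rests(1) = 3 ✓
Line 3: once(1) + sleeping(2) + stranger(2) = 5 ✓

Yes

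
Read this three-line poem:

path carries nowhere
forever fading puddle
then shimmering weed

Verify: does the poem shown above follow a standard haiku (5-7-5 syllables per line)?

Yes

Line 1: "path carries nowhere": 1+2+2 = 5 ✓
Line 2: "forever fading puddle": 3+2+2 = 7 ✓
Line 3: "then shimmering weed": 1+3+1 = 5 ✓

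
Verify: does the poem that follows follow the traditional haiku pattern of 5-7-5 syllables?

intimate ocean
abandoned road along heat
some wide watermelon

Line 1: "intimate ocean": 3+2 = 5 ✓
Line 2: "abandoned road along heat": 3+1+2+1 = 7 ✓
Line 3: "some wide watermelon": 1+1+4 = 6 (expected 5)

No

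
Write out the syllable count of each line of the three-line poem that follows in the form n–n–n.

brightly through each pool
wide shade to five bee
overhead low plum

Line 1: brightly(2) + through(1) + each(1) + pool(1) = 5
Line 2: wide(1) + shade(1) + to(1) + five(1) + bee(1) = 5
Line 3: overhead(3) + low(1) + plum(1) = 5

5–5–5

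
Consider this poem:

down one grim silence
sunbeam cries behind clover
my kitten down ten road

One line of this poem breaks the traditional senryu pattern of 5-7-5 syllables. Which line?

Line 3

Line 1: "down one grim silence": 1+1+1+2 = 5 ✓
Line 2: "sunbeam cries behind clover": 2+1+2+2 = 7 ✓
Line 3: "my kitten down ten road": 1+2+1+1+1 = 6 (expected 5)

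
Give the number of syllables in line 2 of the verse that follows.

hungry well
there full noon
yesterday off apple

3

Line 2: there (1), full (1), noon (1) → 3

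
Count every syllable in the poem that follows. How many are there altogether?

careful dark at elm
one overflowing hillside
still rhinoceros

17

Line 1: careful (2), dark (1), at (1), elm (1) → 5
Line 2: one (1), overflowing (4), hillside (2) → 7
Line 3: still (1), rhinoceros (4) → 5
Total: 5 + 7 + 5 = 17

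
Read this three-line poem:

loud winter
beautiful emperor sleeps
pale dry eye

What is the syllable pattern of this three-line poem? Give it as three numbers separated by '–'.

Line 1: "loud winter": 1+2 = 3
Line 2: "beautiful emperor sleeps": 3+3+1 = 7
Line 3: "pale dry eye": 1+1+1 = 3

3–7–3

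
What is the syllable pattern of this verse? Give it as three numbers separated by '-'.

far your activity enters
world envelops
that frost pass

Line 1: far (1), your (1), activity (4), enters (2) → 8
Line 2: world (1), envelops (3) → 4
Line 3: that (1), frost (1), pass (1) → 3

8-4-3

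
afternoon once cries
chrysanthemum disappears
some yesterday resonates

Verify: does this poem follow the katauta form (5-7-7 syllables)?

Line 1: afternoon(3) + once(1) + cries(1) = 5 ✓
Line 2: chrysanthemum(4) + disappears(3) = 7 ✓
Line 3: some(1) + yesterday(3) + resonates(3) = 7 ✓

Yes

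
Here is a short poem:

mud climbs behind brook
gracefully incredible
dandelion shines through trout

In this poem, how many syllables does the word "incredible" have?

4

"incredible" has 4 syllables.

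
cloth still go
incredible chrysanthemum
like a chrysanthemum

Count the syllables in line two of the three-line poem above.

8

Line two: "incredible chrysanthemum": 4+4 = 8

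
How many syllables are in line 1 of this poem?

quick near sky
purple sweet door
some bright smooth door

3

Line 1: quick (1), near (1), sky (1) → 3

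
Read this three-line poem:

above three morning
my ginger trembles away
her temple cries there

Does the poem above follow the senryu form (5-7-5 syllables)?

Line 1: "above three morning": 2+1+2 = 5 ✓
Line 2: "my ginger trembles away": 1+2+2+2 = 7 ✓
Line 3: "her temple cries there": 1+2+1+1 = 5 ✓

Yes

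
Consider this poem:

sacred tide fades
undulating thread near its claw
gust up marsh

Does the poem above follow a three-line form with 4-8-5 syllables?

No

Line 1: "sacred tide fades": 2+1+1 = 4 ✓
Line 2: "undulating thread near its claw": 4+1+1+1+1 = 8 ✓
Line 3: "gust up marsh": 1+1+1 = 3 (expected 5)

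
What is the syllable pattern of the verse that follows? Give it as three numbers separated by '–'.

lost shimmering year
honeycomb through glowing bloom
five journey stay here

5–7–5

Line 1: lost(1) + shimmering(3) + year(1) = 5
Line 2: honeycomb(3) + through(1) + glowing(2) + bloom(1) = 7
Line 3: five(1) + journey(2) + stay(1) + here(1) = 5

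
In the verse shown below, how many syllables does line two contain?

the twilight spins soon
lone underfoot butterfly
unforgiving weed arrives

7

Line two: lone (1), underfoot (3), butterfly (3) → 7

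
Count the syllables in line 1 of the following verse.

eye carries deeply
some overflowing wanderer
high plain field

5

Line 1: eye(1) + carries(2) + deeply(2) = 5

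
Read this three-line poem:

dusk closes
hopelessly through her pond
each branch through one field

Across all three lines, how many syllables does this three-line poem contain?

14

Line 1: "dusk closes": 1+2 = 3
Line 2: "hopelessly through her pond": 3+1+1+1 = 6
Line 3: "each branch through one field": 1+1+1+1+1 = 5
Total: 3 + 6 + 5 = 14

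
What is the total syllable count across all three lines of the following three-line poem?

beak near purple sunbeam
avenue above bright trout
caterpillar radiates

Line 1: "beak near purple sunbeam": 1+1+2+2 = 6
Line 2: "avenue above bright trout": 3+2+1+1 = 7
Line 3: "caterpillar radiates": 4+3 = 7
Total: 6 + 7 + 7 = 20

20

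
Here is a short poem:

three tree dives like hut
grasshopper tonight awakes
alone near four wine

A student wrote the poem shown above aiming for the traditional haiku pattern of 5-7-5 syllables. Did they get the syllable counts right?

Yes

Line 1: "three tree dives like hut": 1+1+1+1+1 = 5 ✓
Line 2: "grasshopper tonight awakes": 3+2+2 = 7 ✓
Line 3: "alone near four wine": 2+1+1+1 = 5 ✓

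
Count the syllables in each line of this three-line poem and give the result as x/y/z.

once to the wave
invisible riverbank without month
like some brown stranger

Line 1: once (1), to (1), the (1), wave (1) → 4
Line 2: invisible (4), riverbank (3), without (2), month (1) → 10
Line 3: like (1), some (1), brown (1), stranger (2) → 5

4/10/5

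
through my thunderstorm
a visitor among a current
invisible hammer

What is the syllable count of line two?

9

Line two: a(1) + visitor(3) + among(2) + a(1) + current(2) = 9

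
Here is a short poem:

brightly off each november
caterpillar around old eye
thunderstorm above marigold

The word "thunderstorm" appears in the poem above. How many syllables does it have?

3

"thunderstorm" has 3 syllables.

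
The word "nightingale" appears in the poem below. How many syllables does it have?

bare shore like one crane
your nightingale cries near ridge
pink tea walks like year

3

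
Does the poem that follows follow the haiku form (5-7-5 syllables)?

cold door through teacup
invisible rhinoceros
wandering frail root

No

Line 1: cold (1), door (1), through (1), teacup (2) → 5 ✓
Line 2: invisible (4), rhinoceros (4) → 8 (expected 7)
Line 3: wandering (3), frail (1), root (1) → 5 ✓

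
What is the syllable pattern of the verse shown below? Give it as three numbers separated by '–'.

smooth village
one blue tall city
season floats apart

3–5–5

Line 1: smooth(1) + village(2) = 3
Line 2: one(1) + blue(1) + tall(1) + city(2) = 5
Line 3: season(2) + floats(1) + apart(2) = 5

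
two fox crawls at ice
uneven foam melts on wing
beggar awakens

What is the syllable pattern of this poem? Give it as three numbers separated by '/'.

5/7/5

Line 1: "two fox crawls at ice": 1+1+1+1+1 = 5
Line 2: "uneven foam melts on wing": 3+1+1+1+1 = 7
Line 3: "beggar awakens": 2+3 = 5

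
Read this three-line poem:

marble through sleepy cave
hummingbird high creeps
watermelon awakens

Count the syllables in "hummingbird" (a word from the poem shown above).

3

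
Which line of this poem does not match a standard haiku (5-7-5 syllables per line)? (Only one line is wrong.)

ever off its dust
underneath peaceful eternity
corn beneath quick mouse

The second line

Line 1: "ever off its dust": 2+1+1+1 = 5 ✓
Line 2: "underneath peaceful eternity": 3+2+4 = 9 (expected 7)
Line 3: "corn beneath quick mouse": 1+2+1+1 = 5 ✓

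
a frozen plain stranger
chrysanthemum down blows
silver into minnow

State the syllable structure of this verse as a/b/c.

Line 1: "a frozen plain stranger": 1+2+1+2 = 6
Line 2: "chrysanthemum down blows": 4+1+1 = 6
Line 3: "silver into minnow": 2+2+2 = 6

6/6/6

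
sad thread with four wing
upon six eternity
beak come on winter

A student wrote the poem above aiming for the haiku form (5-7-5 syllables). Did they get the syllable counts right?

Line 1: "sad thread with four wing": 1+1+1+1+1 = 5 ✓
Line 2: "upon six eternity": 2+1+4 = 7 ✓
Line 3: "beak come on winter": 1+1+1+2 = 5 ✓

Yes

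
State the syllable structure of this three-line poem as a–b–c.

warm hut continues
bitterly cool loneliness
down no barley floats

5–7–5

Line 1: "warm hut continues": 1+1+3 = 5
Line 2: "bitterly cool loneliness": 3+1+3 = 7
Line 3: "down no barley floats": 1+1+2+1 = 5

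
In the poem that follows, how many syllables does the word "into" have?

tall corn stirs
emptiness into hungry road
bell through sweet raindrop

2

"into" has 2 syllables.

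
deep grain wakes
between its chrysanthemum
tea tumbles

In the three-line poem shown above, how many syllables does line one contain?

Line one: "deep grain wakes": 1+1+1 = 3

3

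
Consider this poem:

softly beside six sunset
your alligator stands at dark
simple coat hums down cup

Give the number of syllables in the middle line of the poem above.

8

The middle line: your (1), alligator (4), stands (1), at (1), dark (1) → 8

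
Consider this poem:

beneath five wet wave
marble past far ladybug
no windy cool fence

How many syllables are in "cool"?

1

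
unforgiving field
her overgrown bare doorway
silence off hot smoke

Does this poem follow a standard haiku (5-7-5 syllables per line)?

Line 1: "unforgiving field": 4+1 = 5 ✓
Line 2: "her overgrown bare doorway": 1+3+1+2 = 7 ✓
Line 3: "silence off hot smoke": 2+1+1+1 = 5 ✓

Yes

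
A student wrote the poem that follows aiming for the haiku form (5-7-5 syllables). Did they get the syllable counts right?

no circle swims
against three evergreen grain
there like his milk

No

Line 1: no (1), circle (2), swims (1) → 4 (expected 5)
Line 2: against (2), three (1), evergreen (3), grain (1) → 7 ✓
Line 3: there (1), like (1), his (1), milk (1) → 4 (expected 5)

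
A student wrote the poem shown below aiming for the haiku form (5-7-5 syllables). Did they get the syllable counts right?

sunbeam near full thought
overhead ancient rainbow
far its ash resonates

Line 1: sunbeam(2) + near(1) + full(1) + thought(1) = 5 ✓
Line 2: overhead(3) + ancient(2) + rainbow(2) = 7 ✓
Line 3: far(1) + its(1) + ash(1) + resonates(3) = 6 (expected 5)

No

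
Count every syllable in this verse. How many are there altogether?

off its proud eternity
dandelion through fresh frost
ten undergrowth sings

Line 1: "off its proud eternity": 1+1+1+4 = 7
Line 2: "dandelion through fresh frost": 4+1+1+1 = 7
Line 3: "ten undergrowth sings": 1+3+1 = 5
Total: 7 + 7 + 5 = 19

19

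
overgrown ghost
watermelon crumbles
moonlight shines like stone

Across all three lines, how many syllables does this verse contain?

15

Line 1: "overgrown ghost": 3+1 = 4
Line 2: "watermelon crumbles": 4+2 = 6
Line 3: "moonlight shines like stone": 2+1+1+1 = 5
Total: 4 + 6 + 5 = 15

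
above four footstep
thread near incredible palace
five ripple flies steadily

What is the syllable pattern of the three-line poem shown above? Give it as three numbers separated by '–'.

Line 1: above (2), four (1), footstep (2) → 5
Line 2: thread (1), near (1), incredible (4), palace (2) → 8
Line 3: five (1), ripple (2), flies (1), steadily (3) → 7

5–8–7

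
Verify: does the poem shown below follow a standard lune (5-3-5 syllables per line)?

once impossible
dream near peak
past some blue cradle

Line 1: once (1), impossible (4) → 5 ✓
Line 2: dream (1), near (1), peak (1) → 3 ✓
Line 3: past (1), some (1), blue (1), cradle (2) → 5 ✓

Yes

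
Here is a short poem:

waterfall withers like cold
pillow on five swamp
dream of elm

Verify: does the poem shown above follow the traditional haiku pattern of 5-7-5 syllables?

No

Line 1: waterfall(3) + withers(2) + like(1) + cold(1) = 7 (expected 5)
Line 2: pillow(2) + on(1) + five(1) + swamp(1) = 5 (expected 7)
Line 3: dream(1) + of(1) + elm(1) = 3 (expected 5)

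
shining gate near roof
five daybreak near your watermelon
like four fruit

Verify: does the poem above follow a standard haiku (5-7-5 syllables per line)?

Line 1: "shining gate near roof": 2+1+1+1 = 5 ✓
Line 2: "five daybreak near your watermelon": 1+2+1+1+4 = 9 (expected 7)
Line 3: "like four fruit": 1+1+1 = 3 (expected 5)

No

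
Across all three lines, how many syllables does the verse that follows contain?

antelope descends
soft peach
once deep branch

10

Line 1: "antelope descends": 3+2 = 5
Line 2: "soft peach": 1+1 = 2
Line 3: "once deep branch": 1+1+1 = 3
Total: 5 + 2 + 3 = 10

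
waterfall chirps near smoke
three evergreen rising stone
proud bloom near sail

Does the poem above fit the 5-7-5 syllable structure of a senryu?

No

Line 1: waterfall (3), chirps (1), near (1), smoke (1) → 6 (expected 5)
Line 2: three (1), evergreen (3), rising (2), stone (1) → 7 ✓
Line 3: proud (1), bloom (1), near (1), sail (1) → 4 (expected 5)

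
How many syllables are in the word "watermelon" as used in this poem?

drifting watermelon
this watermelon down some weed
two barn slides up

4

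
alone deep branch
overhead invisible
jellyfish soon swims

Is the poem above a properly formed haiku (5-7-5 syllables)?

No

Line 1: "alone deep branch": 2+1+1 = 4 (expected 5)
Line 2: "overhead invisible": 3+4 = 7 ✓
Line 3: "jellyfish soon swims": 3+1+1 = 5 ✓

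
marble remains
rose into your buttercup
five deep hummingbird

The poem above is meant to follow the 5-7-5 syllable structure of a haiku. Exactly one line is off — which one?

The first line

Line 1: marble (2), remains (2) → 4 (expected 5)
Line 2: rose (1), into (2), your (1), buttercup (3) → 7 ✓
Line 3: five (1), deep (1), hummingbird (3) → 5 ✓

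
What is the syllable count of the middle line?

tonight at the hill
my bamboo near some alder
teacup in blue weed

The middle line: "my bamboo near some alder": 1+2+1+1+2 = 7

7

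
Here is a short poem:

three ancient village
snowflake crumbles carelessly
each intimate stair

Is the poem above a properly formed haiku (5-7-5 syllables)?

Line 1: three(1) + ancient(2) + village(2) = 5 ✓
Line 2: snowflake(2) + crumbles(2) + carelessly(3) = 7 ✓
Line 3: each(1) + intimate(3) + stair(1) = 5 ✓

Yes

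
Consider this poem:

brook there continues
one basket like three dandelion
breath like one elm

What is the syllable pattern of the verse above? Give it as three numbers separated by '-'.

Line 1: brook (1), there (1), continues (3) → 5
Line 2: one (1), basket (2), like (1), three (1), dandelion (4) → 9
Line 3: breath (1), like (1), one (1), elm (1) → 4

5-9-4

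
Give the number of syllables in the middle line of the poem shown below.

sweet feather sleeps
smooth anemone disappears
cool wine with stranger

The middle line: "smooth anemone disappears": 1+4+3 = 8

8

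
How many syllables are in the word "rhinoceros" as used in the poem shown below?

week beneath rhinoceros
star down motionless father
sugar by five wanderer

"rhinoceros" has 4 syllables.

4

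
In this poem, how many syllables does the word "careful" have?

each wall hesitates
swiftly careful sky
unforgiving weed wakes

2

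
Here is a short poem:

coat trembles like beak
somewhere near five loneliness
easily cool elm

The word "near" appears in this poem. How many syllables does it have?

1

"near" has 1 syllable.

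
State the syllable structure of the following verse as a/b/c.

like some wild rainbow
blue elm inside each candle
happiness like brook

5/7/5

Line 1: "like some wild rainbow": 1+1+1+2 = 5
Line 2: "blue elm inside each candle": 1+1+2+1+2 = 7
Line 3: "happiness like brook": 3+1+1 = 5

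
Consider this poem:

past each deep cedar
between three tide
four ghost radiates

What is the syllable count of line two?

Line two: between(2) + three(1) + tide(1) = 4

4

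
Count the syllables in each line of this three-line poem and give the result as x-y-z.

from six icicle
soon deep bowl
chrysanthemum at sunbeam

Line 1: from(1) + six(1) + icicle(3) = 5
Line 2: soon(1) + deep(1) + bowl(1) = 3
Line 3: chrysanthemum(4) + at(1) + sunbeam(2) = 7

5-3-7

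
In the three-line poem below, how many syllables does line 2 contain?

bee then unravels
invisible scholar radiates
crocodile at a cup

Line 2: invisible (4), scholar (2), radiates (3) → 9

9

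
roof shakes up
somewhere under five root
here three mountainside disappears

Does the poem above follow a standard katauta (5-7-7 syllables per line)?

No

Line 1: roof(1) + shakes(1) + up(1) = 3 (expected 5)
Line 2: somewhere(2) + under(2) + five(1) + root(1) = 6 (expected 7)
Line 3: here(1) + three(1) + mountainside(3) + disappears(3) = 8 (expected 7)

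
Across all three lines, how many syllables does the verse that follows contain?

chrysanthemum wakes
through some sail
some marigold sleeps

Line 1: chrysanthemum(4) + wakes(1) = 5
Line 2: through(1) + some(1) + sail(1) = 3
Line 3: some(1) + marigold(3) + sleeps(1) = 5
Total: 5 + 3 + 5 = 13

13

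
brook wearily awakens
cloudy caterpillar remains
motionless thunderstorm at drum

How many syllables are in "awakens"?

3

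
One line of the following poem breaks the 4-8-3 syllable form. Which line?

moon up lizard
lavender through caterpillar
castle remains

Line 3

Line 1: moon (1), up (1), lizard (2) → 4 ✓
Line 2: lavender (3), through (1), caterpillar (4) → 8 ✓
Line 3: castle (2), remains (2) → 4 (expected 3)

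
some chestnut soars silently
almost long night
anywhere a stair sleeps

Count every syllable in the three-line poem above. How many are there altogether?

17

Line 1: "some chestnut soars silently": 1+2+1+3 = 7
Line 2: "almost long night": 2+1+1 = 4
Line 3: "anywhere a stair sleeps": 3+1+1+1 = 6
Total: 7 + 4 + 6 = 17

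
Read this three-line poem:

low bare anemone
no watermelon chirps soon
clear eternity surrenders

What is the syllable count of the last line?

The last line: clear(1) + eternity(4) + surrenders(3) = 8

8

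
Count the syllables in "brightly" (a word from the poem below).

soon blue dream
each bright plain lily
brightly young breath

2

"brightly" has 2 syllables.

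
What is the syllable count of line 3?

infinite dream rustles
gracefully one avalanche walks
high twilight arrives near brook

Line 3: "high twilight arrives near brook": 1+2+2+1+1 = 7

7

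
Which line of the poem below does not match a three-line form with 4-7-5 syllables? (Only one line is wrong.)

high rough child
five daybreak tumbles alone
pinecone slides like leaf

Line 1

Line 1: high(1) + rough(1) + child(1) = 3 (expected 4)
Line 2: five(1) + daybreak(2) + tumbles(2) + alone(2) = 7 ✓
Line 3: pinecone(2) + slides(1) + like(1) + leaf(1) = 5 ✓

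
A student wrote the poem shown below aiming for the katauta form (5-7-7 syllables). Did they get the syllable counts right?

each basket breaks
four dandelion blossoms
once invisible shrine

Line 1: "each basket breaks": 1+2+1 = 4 (expected 5)
Line 2: "four dandelion blossoms": 1+4+2 = 7 ✓
Line 3: "once invisible shrine": 1+4+1 = 6 (expected 7)

No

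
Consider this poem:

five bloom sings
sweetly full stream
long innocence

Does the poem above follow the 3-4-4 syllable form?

Yes

Line 1: five (1), bloom (1), sings (1) → 3 ✓
Line 2: sweetly (2), full (1), stream (1) → 4 ✓
Line 3: long (1), innocence (3) → 4 ✓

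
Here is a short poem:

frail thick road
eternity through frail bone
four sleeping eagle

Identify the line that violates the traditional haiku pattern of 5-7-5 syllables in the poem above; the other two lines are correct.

The first line

Line 1: frail(1) + thick(1) + road(1) = 3 (expected 5)
Line 2: eternity(4) + through(1) + frail(1) + bone(1) = 7 ✓
Line 3: four(1) + sleeping(2) + eagle(2) = 5 ✓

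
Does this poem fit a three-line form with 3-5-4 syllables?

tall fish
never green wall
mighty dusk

No

Line 1: tall (1), fish (1) → 2 (expected 3)
Line 2: never (2), green (1), wall (1) → 4 (expected 5)
Line 3: mighty (2), dusk (1) → 3 (expected 4)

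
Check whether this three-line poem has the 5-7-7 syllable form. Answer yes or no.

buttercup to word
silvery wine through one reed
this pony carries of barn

Yes

Line 1: "buttercup to word": 3+1+1 = 5 ✓
Line 2: "silvery wine through one reed": 3+1+1+1+1 = 7 ✓
Line 3: "this pony carries of barn": 1+2+2+1+1 = 7 ✓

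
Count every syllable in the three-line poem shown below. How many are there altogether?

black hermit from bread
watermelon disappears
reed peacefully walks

17

Line 1: "black hermit from bread": 1+2+1+1 = 5
Line 2: "watermelon disappears": 4+3 = 7
Line 3: "reed peacefully walks": 1+3+1 = 5
Total: 5 + 7 + 5 = 17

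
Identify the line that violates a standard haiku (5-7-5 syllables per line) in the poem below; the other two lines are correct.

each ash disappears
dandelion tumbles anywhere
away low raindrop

Line 1: "each ash disappears": 1+1+3 = 5 ✓
Line 2: "dandelion tumbles anywhere": 4+2+3 = 9 (expected 7)
Line 3: "away low raindrop": 2+1+2 = 5 ✓

Line 2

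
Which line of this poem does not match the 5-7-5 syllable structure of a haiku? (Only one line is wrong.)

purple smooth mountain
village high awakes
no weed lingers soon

The second line

Line 1: purple(2) + smooth(1) + mountain(2) = 5 ✓
Line 2: village(2) + high(1) + awakes(2) = 5 (expected 7)
Line 3: no(1) + weed(1) + lingers(2) + soon(1) = 5 ✓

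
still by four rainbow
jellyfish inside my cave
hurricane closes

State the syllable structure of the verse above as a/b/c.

Line 1: "still by four rainbow": 1+1+1+2 = 5
Line 2: "jellyfish inside my cave": 3+2+1+1 = 7
Line 3: "hurricane closes": 3+2 = 5

5/7/5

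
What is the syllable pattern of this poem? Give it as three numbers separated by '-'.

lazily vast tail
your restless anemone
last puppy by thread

Line 1: "lazily vast tail": 3+1+1 = 5
Line 2: "your restless anemone": 1+2+4 = 7
Line 3: "last puppy by thread": 1+2+1+1 = 5

5-7-5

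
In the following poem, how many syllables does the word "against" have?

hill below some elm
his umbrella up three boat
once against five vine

2

"against" has 2 syllables.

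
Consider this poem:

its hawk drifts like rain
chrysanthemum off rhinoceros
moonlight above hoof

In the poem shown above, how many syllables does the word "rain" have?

1

"rain" has 1 syllable.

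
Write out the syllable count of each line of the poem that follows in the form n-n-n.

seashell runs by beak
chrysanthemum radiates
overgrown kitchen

5-7-5

Line 1: seashell(2) + runs(1) + by(1) + beak(1) = 5
Line 2: chrysanthemum(4) + radiates(3) = 7
Line 3: overgrown(3) + kitchen(2) = 5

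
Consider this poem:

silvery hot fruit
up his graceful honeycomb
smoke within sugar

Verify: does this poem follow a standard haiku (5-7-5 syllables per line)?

Yes

Line 1: silvery(3) + hot(1) + fruit(1) = 5 ✓
Line 2: up(1) + his(1) + graceful(2) + honeycomb(3) = 7 ✓
Line 3: smoke(1) + within(2) + sugar(2) = 5 ✓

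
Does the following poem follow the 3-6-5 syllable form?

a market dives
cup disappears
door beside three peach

Line 1: a(1) + market(2) + dives(1) = 4 (expected 3)
Line 2: cup(1) + disappears(3) = 4 (expected 6)
Line 3: door(1) + beside(2) + three(1) + peach(1) = 5 ✓

No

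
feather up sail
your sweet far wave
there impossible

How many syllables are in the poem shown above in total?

Line 1: "feather up sail": 2+1+1 = 4
Line 2: "your sweet far wave": 1+1+1+1 = 4
Line 3: "there impossible": 1+4 = 5
Total: 4 + 4 + 5 = 13

13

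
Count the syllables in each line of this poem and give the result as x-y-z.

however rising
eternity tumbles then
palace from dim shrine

5-7-5

Line 1: however (3), rising (2) → 5
Line 2: eternity (4), tumbles (2), then (1) → 7
Line 3: palace (2), from (1), dim (1), shrine (1) → 5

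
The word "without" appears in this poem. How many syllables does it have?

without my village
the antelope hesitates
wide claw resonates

"without" has 2 syllables.

2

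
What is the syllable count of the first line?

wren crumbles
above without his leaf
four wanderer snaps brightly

The first line: wren(1) + crumbles(2) = 3

3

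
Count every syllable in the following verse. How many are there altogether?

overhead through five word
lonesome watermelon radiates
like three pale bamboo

Line 1: "overhead through five word": 3+1+1+1 = 6
Line 2: "lonesome watermelon radiates": 2+4+3 = 9
Line 3: "like three pale bamboo": 1+1+1+2 = 5
Total: 6 + 9 + 5 = 20

20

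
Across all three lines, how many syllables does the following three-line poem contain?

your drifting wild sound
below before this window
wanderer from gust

Line 1: "your drifting wild sound": 1+2+1+1 = 5
Line 2: "below before this window": 2+2+1+2 = 7
Line 3: "wanderer from gust": 3+1+1 = 5
Total: 5 + 7 + 5 = 17

17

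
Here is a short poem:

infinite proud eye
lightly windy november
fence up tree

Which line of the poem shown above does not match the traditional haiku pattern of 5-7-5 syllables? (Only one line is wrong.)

Line 1: "infinite proud eye": 3+1+1 = 5 ✓
Line 2: "lightly windy november": 2+2+3 = 7 ✓
Line 3: "fence up tree": 1+1+1 = 3 (expected 5)

The third line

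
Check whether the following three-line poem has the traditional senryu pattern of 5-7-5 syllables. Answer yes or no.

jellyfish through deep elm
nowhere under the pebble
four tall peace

Line 1: jellyfish(3) + through(1) + deep(1) + elm(1) = 6 (expected 5)
Line 2: nowhere(2) + under(2) + the(1) + pebble(2) = 7 ✓
Line 3: four(1) + tall(1) + peace(1) = 3 (expected 5)

No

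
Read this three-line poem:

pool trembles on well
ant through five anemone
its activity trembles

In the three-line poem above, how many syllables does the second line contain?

The second line: ant(1) + through(1) + five(1) + anemone(4) = 7

7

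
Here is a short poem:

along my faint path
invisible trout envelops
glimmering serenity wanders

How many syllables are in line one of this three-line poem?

Line one: "along my faint path": 2+1+1+1 = 5

5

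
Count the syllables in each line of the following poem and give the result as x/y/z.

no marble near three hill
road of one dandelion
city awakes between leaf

Line 1: no(1) + marble(2) + near(1) + three(1) + hill(1) = 6
Line 2: road(1) + of(1) + one(1) + dandelion(4) = 7
Line 3: city(2) + awakes(2) + between(2) + leaf(1) = 7

6/7/7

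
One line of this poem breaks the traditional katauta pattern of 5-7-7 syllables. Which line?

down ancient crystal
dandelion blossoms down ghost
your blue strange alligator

The second line

Line 1: down (1), ancient (2), crystal (2) → 5 ✓
Line 2: dandelion (4), blossoms (2), down (1), ghost (1) → 8 (expected 7)
Line 3: your (1), blue (1), strange (1), alligator (4) → 7 ✓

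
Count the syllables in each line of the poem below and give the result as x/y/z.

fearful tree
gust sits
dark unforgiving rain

3/2/6

Line 1: fearful (2), tree (1) → 3
Line 2: gust (1), sits (1) → 2
Line 3: dark (1), unforgiving (4), rain (1) → 6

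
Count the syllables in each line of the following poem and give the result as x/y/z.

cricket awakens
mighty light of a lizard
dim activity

Line 1: "cricket awakens": 2+3 = 5
Line 2: "mighty light of a lizard": 2+1+1+1+2 = 7
Line 3: "dim activity": 1+4 = 5

5/7/5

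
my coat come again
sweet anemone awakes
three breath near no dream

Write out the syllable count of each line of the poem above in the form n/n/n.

Line 1: my (1), coat (1), come (1), again (2) → 5
Line 2: sweet (1), anemone (4), awakes (2) → 7
Line 3: three (1), breath (1), near (1), no (1), dream (1) → 5

5/7/5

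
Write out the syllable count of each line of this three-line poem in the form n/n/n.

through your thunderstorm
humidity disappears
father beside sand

5/7/5

Line 1: "through your thunderstorm": 1+1+3 = 5
Line 2: "humidity disappears": 4+3 = 7
Line 3: "father beside sand": 2+2+1 = 5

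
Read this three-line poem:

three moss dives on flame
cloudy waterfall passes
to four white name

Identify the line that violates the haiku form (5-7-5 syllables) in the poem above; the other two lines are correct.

Line 3

Line 1: three(1) + moss(1) + dives(1) + on(1) + flame(1) = 5 ✓
Line 2: cloudy(2) + waterfall(3) + passes(2) = 7 ✓
Line 3: to(1) + four(1) + white(1) + name(1) = 4 (expected 5)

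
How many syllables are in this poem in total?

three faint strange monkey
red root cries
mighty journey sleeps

Line 1: three(1) + faint(1) + strange(1) + monkey(2) = 5
Line 2: red(1) + root(1) + cries(1) = 3
Line 3: mighty(2) + journey(2) + sleeps(1) = 5
Total: 5 + 3 + 5 = 13

13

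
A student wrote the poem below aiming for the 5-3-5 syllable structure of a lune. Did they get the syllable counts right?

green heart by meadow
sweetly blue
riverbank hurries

Line 1: "green heart by meadow": 1+1+1+2 = 5 ✓
Line 2: "sweetly blue": 2+1 = 3 ✓
Line 3: "riverbank hurries": 3+2 = 5 ✓

Yes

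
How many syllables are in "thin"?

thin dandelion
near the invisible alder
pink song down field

1

"thin" has 1 syllable.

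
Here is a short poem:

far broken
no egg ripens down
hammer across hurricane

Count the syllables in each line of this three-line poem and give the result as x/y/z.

Line 1: far (1), broken (2) → 3
Line 2: no (1), egg (1), ripens (2), down (1) → 5
Line 3: hammer (2), across (2), hurricane (3) → 7

3/5/7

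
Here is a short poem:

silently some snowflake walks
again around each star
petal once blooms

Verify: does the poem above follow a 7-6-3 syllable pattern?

Line 1: silently (3), some (1), snowflake (2), walks (1) → 7 ✓
Line 2: again (2), around (2), each (1), star (1) → 6 ✓
Line 3: petal (2), once (1), blooms (1) → 4 (expected 3)

No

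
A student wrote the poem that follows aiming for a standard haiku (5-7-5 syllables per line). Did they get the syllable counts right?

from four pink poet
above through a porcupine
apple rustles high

Line 1: from(1) + four(1) + pink(1) + poet(2) = 5 ✓
Line 2: above(2) + through(1) + a(1) + porcupine(3) = 7 ✓
Line 3: apple(2) + rustles(2) + high(1) = 5 ✓

Yes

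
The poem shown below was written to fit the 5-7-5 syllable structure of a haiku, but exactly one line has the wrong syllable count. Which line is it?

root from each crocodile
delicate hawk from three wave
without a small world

The first line

Line 1: root(1) + from(1) + each(1) + crocodile(3) = 6 (expected 5)
Line 2: delicate(3) + hawk(1) + from(1) + three(1) + wave(1) = 7 ✓
Line 3: without(2) + a(1) + small(1) + world(1) = 5 ✓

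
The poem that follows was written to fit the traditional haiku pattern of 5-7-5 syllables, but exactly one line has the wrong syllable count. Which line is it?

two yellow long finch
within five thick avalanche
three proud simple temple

Line 1: two(1) + yellow(2) + long(1) + finch(1) = 5 ✓
Line 2: within(2) + five(1) + thick(1) + avalanche(3) = 7 ✓
Line 3: three(1) + proud(1) + simple(2) + temple(2) = 6 (expected 5)

The third line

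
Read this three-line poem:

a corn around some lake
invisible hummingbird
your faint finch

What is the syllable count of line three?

Line three: your(1) + faint(1) + finch(1) = 3

3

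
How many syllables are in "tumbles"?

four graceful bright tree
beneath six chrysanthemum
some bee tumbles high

2

"tumbles" has 2 syllables.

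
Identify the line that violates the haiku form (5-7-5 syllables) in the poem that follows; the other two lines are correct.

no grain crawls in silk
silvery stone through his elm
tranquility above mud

Line 1: "no grain crawls in silk": 1+1+1+1+1 = 5 ✓
Line 2: "silvery stone through his elm": 3+1+1+1+1 = 7 ✓
Line 3: "tranquility above mud": 4+2+1 = 7 (expected 5)

Line 3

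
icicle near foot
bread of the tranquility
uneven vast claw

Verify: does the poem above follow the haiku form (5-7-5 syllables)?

Line 1: icicle(3) + near(1) + foot(1) = 5 ✓
Line 2: bread(1) + of(1) + the(1) + tranquility(4) = 7 ✓
Line 3: uneven(3) + vast(1) + claw(1) = 5 ✓

Yes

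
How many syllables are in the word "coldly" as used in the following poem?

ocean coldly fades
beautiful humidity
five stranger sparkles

2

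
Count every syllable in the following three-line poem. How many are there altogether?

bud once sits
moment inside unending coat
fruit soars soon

Line 1: bud (1), once (1), sits (1) → 3
Line 2: moment (2), inside (2), unending (3), coat (1) → 8
Line 3: fruit (1), soars (1), soon (1) → 3
Total: 3 + 8 + 3 = 14

14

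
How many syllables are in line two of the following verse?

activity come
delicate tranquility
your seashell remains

7

Line two: "delicate tranquility": 3+4 = 7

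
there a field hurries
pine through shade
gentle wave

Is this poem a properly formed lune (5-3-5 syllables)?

Line 1: there(1) + a(1) + field(1) + hurries(2) = 5 ✓
Line 2: pine(1) + through(1) + shade(1) = 3 ✓
Line 3: gentle(2) + wave(1) = 3 (expected 5)

No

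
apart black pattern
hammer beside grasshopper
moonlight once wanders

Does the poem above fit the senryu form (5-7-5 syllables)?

Line 1: apart(2) + black(1) + pattern(2) = 5 ✓
Line 2: hammer(2) + beside(2) + grasshopper(3) = 7 ✓
Line 3: moonlight(2) + once(1) + wanders(2) = 5 ✓

Yes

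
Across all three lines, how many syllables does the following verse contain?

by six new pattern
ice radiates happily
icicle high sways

Line 1: "by six new pattern": 1+1+1+2 = 5
Line 2: "ice radiates happily": 1+3+3 = 7
Line 3: "icicle high sways": 3+1+1 = 5
Total: 5 + 7 + 5 = 17

17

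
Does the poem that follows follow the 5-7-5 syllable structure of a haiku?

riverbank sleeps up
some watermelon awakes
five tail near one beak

Yes

Line 1: "riverbank sleeps up": 3+1+1 = 5 ✓
Line 2: "some watermelon awakes": 1+4+2 = 7 ✓
Line 3: "five tail near one beak": 1+1+1+1+1 = 5 ✓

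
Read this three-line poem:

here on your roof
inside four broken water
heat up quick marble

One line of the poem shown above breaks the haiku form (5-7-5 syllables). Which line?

Line 1: here (1), on (1), your (1), roof (1) → 4 (expected 5)
Line 2: inside (2), four (1), broken (2), water (2) → 7 ✓
Line 3: heat (1), up (1), quick (1), marble (2) → 5 ✓

Line 1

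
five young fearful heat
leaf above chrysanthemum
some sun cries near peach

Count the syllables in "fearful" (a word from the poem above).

2

"fearful" has 2 syllables.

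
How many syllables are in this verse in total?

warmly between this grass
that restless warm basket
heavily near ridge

17

Line 1: "warmly between this grass": 2+2+1+1 = 6
Line 2: "that restless warm basket": 1+2+1+2 = 6
Line 3: "heavily near ridge": 3+1+1 = 5
Total: 6 + 6 + 5 = 17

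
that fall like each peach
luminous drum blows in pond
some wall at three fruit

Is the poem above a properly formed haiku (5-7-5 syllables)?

Line 1: that (1), fall (1), like (1), each (1), peach (1) → 5 ✓
Line 2: luminous (3), drum (1), blows (1), in (1), pond (1) → 7 ✓
Line 3: some (1), wall (1), at (1), three (1), fruit (1) → 5 ✓

Yes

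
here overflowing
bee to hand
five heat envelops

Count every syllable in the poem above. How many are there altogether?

13

Line 1: here (1), overflowing (4) → 5
Line 2: bee (1), to (1), hand (1) → 3
Line 3: five (1), heat (1), envelops (3) → 5
Total: 5 + 3 + 5 = 13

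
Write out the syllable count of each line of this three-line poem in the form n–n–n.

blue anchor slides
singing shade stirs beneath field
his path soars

4–7–3

Line 1: blue (1), anchor (2), slides (1) → 4
Line 2: singing (2), shade (1), stirs (1), beneath (2), field (1) → 7
Line 3: his (1), path (1), soars (1) → 3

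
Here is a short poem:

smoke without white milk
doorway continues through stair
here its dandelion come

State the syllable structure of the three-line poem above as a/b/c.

5/7/7

Line 1: "smoke without white milk": 1+2+1+1 = 5
Line 2: "doorway continues through stair": 2+3+1+1 = 7
Line 3: "here its dandelion come": 1+1+4+1 = 7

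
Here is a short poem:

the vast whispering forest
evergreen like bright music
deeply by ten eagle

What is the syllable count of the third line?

The third line: deeply (2), by (1), ten (1), eagle (2) → 6

6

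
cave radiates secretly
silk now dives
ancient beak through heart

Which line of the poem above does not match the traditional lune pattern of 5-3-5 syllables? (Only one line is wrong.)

Line 1: cave (1), radiates (3), secretly (3) → 7 (expected 5)
Line 2: silk (1), now (1), dives (1) → 3 ✓
Line 3: ancient (2), beak (1), through (1), heart (1) → 5 ✓

Line 1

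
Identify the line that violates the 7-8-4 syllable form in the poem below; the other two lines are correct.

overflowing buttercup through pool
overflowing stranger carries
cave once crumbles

Line 1: "overflowing buttercup through pool": 4+3+1+1 = 9 (expected 7)
Line 2: "overflowing stranger carries": 4+2+2 = 8 ✓
Line 3: "cave once crumbles": 1+1+2 = 4 ✓

Line 1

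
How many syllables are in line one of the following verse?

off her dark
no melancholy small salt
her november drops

3

Line one: off (1), her (1), dark (1) → 3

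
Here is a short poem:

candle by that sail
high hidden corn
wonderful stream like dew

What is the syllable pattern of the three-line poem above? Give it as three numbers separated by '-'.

5-4-6

Line 1: candle(2) + by(1) + that(1) + sail(1) = 5
Line 2: high(1) + hidden(2) + corn(1) = 4
Line 3: wonderful(3) + stream(1) + like(1) + dew(1) = 6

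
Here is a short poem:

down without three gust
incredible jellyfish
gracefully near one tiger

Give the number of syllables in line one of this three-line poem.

5

Line one: down (1), without (2), three (1), gust (1) → 5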